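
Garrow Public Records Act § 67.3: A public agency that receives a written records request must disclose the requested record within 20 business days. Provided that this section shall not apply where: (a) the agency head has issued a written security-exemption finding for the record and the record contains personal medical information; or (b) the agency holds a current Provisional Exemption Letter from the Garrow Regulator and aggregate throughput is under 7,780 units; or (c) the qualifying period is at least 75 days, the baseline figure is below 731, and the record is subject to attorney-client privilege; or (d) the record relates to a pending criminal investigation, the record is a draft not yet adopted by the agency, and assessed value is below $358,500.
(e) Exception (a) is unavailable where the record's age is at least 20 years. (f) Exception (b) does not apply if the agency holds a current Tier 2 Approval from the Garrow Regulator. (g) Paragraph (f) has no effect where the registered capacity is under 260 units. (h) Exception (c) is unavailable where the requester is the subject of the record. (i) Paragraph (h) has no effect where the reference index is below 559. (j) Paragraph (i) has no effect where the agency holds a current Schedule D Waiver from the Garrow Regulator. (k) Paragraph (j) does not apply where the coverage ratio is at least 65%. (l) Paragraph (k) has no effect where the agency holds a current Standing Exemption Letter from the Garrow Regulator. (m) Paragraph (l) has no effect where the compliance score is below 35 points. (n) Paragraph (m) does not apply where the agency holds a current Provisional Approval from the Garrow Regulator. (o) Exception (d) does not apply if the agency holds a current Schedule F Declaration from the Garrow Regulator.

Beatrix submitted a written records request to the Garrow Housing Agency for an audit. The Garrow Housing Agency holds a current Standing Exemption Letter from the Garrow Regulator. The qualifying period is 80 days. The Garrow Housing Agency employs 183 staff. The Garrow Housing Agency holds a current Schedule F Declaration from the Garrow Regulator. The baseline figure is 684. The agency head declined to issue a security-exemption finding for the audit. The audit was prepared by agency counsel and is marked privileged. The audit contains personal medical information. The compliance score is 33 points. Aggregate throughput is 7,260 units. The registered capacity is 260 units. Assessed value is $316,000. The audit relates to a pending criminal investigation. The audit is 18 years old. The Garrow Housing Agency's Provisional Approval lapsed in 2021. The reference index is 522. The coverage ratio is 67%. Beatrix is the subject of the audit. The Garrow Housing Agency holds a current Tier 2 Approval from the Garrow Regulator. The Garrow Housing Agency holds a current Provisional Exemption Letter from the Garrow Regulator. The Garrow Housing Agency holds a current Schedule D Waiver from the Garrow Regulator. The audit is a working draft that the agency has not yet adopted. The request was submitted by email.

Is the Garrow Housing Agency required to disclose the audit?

No — exception (c) applies; the Garrow Housing Agency is not required to disclose the audit.

Exception (a) fails — the agency head declined to issue a security-exemption finding.
All of (b)'s requirements are met (a current Provisional Exemption Letter is held; aggregate throughput is 7,260 units, under the 7,780 units limit). But: (f) is triggered — a current Tier 2 Approval is held. (g) is inapplicable (the registered capacity is 260 units, not under 260 units), so (f) stands. (b) is therefore removed.
Exception (c)'s conditions are all satisfied: the qualifying period is 80 days, meeting the 75 days threshold; the baseline figure is 684, below the 731 limit; the audit is privileged. Under paragraphs (h)–(n): (h) would limit (c) — Beatrix is the subject of the audit — but (i) sets (h) aside: (i) operates against (h): the reference index is 522, below the 559 limit. (j) would limit (i) — a current Schedule D Waiver is held — but (k) sets (j) aside: (k) operates against (j): the coverage ratio is 67%, meeting the 65% threshold. (l) would limit (k) — a current Standing Exemption Letter is held — but (m) sets (l) aside: (m) operates against (l): the compliance score is 33 points, below the 35 points limit. (n) is not engaged (no current Provisional Approval is held), so (m) stands. So (c) applies.
Exception (d): the audit relates to a pending investigation; the audit is an unadopted draft; assessed value is $316,000, below the $358,500 limit — every condition holds. But: (o) is triggered — a current Schedule F Declaration is held. So (d) is unavailable.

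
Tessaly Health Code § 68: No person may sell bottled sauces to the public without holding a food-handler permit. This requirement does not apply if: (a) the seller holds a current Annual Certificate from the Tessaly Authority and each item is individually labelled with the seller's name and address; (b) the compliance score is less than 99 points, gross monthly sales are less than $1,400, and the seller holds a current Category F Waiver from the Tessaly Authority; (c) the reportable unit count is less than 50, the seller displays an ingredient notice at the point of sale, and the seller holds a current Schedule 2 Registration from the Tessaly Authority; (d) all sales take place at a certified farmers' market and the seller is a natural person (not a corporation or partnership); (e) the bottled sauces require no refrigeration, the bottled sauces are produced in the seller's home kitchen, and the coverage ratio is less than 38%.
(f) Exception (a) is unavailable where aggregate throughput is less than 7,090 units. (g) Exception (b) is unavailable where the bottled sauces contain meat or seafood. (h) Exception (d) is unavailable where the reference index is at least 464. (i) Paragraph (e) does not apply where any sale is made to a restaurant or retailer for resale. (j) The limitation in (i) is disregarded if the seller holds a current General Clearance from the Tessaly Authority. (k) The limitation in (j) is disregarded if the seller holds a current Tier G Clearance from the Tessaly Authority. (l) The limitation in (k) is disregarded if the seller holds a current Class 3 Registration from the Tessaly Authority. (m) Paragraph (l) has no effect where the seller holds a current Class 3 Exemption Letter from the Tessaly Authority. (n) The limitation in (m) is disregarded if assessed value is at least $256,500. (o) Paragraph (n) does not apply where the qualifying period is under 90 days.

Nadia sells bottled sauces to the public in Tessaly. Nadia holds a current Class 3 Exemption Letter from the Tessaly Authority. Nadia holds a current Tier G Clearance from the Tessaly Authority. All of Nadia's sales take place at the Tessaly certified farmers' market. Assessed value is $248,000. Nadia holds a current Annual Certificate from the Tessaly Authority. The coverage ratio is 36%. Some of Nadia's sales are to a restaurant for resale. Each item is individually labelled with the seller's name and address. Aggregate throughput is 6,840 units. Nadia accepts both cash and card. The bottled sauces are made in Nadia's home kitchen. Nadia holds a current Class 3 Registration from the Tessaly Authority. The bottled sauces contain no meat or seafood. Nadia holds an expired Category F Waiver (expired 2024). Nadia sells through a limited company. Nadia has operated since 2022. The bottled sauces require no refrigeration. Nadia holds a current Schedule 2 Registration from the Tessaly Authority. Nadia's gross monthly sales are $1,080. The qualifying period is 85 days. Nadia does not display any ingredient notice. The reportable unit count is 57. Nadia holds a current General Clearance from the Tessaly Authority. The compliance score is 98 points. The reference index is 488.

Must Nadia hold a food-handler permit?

Yes — Nadia must hold a food-handler permit.

Exception (a) is satisfied on its face — a current Annual Certificate is held; items are individually labelled. But applying paragraph (f): (f) operates against (a): aggregate throughput is 6,840 units, less than the 7,090 units limit. Exception (a) does not apply.
Exception (b) requires that the seller holds a current Category F Waiver from the Tessaly Authority; but no current Category F Waiver is held, so (b) is unavailable.
Exception (c) does not apply: the reportable unit count is 57, not less than 50.
Exception (d) requires that the seller is a natural person (not a corporation or partnership); but the seller operates through a limited company, so (d) is unavailable.
All of (e)'s requirements are met (the bottled sauces are shelf-stable; the bottled sauces are home-kitchen produced; the coverage ratio is 36%, less than the 38% limit). But applying paragraphs (i)–(o): (i) operates against (e): some sales are to a restaurant for resale. (j) would limit (i) — a current General Clearance is held — but (k) sets (j) aside: (k) operates against (j): a current Tier G Clearance is held. (l) would limit (k) — a current Class 3 Registration is held — but (m) sets (l) aside: (m) operates against (l): a current Class 3 Exemption Letter is held. (n) is not engaged (assessed value is $248,000, short of $256,500), so (m) stands. (e) is therefore removed.
No exception applies. The general rule governs.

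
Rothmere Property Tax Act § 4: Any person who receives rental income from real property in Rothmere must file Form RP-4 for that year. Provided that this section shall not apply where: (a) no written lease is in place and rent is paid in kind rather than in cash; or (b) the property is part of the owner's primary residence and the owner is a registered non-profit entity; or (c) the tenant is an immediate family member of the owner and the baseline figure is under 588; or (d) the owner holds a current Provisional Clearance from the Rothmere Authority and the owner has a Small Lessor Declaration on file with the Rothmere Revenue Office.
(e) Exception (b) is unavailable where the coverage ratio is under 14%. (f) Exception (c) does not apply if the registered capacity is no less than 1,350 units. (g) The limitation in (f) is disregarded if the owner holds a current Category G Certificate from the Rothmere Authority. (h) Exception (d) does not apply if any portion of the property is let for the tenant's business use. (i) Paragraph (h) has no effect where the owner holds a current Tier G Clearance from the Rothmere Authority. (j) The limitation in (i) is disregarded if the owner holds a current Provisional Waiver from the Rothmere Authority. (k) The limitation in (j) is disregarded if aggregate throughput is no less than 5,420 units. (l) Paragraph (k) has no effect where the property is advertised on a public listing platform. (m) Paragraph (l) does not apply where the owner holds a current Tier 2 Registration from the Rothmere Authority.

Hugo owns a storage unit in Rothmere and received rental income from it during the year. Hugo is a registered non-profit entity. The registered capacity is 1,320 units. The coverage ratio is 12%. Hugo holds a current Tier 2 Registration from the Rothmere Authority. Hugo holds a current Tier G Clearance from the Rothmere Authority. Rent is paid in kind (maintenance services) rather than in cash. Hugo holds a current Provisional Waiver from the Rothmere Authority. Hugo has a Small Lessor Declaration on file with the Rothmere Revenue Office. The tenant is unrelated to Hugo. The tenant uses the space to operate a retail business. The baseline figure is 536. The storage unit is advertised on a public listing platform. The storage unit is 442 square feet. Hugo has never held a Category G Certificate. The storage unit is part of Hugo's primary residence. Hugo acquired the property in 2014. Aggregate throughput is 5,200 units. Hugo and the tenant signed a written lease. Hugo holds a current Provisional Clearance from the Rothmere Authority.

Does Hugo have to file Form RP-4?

Yes — Hugo must file Form RP-4.

Exception (a) requires that no written lease is in place; but a written lease is in place, so (a) is unavailable.
Exception (b) is satisfied on its face — the storage unit is part of the primary residence; Hugo is a registered non-profit. Turning to paragraph (e): (e) operates against (b): the coverage ratio is 12%, under the 14% limit. Exception (b) does not apply.
Exception (c) does not apply: the tenant is unrelated to the owner.
Exception (d): a current Provisional Clearance is held; a Small Lessor Declaration is on file — every condition holds. But applying paragraphs (h)–(m): (h) operates against (d): the space is let for business use. (i) would limit (h) — a current Tier G Clearance is held — but (j) sets (i) aside: (j) operates against (i): a current Provisional Waiver is held. (k), which would lift (j), is not engaged — aggregate throughput is 5,200 units, short of 5,420 units. (d) is therefore removed.
None of the exceptions is available; § 4 applies in full.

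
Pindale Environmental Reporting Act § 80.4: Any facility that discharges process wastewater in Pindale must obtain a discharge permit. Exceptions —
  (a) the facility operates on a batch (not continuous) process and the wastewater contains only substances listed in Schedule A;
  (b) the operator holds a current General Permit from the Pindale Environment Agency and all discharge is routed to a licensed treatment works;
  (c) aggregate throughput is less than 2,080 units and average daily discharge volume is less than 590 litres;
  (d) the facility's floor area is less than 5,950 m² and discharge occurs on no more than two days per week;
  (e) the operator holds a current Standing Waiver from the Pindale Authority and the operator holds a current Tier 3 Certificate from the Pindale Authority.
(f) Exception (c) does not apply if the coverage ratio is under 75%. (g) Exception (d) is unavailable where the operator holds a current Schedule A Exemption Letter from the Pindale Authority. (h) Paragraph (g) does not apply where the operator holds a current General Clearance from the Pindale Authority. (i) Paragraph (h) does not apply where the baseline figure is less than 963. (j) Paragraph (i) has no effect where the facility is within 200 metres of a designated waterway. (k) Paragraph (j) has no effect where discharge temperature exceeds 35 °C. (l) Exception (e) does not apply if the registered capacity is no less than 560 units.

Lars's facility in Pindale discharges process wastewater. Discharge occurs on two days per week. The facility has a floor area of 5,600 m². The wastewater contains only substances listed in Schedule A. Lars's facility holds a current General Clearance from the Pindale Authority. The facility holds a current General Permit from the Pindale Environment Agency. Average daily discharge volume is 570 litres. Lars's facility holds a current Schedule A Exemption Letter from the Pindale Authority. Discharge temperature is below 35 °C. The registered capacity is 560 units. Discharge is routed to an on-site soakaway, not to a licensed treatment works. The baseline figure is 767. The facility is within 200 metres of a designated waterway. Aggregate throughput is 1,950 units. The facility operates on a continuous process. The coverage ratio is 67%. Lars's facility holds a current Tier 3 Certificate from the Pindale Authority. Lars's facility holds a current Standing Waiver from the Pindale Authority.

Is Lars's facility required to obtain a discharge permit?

Exception (a) requires that the facility operates on a batch (not continuous) process; but the facility operates on a continuous process, so (a) is unavailable.
Exception (b) requires that all discharge is routed to a licensed treatment works; but discharge is not routed to a licensed treatment works, so (b) is unavailable.
Exception (c)'s conditions are all satisfied: aggregate throughput is 1,950 units, less than the 2,080 units limit; average daily discharge volume is 570 litres, less than the 590 litres limit. However, paragraph (f) must be considered: (f) operates against (c): the coverage ratio is 67%, under the 75% limit. (c) is therefore removed.
Exception (d) is satisfied on its face — the facility's floor area is 5,600 m², less than the 5,950 m² limit; discharge occurs on no more than two days per week. Considering the limiting provisions: (g) operates (a current Schedule A Exemption Letter is held), but is set aside by (h): (h) is triggered — a current General Clearance is held. (i) would limit (h) — the baseline figure is 767, less than the 963 limit — but (j) sets (i) aside: (j) is triggered — the facility is within 200 m of a designated waterway. (k), which would lift (j), is inapplicable — discharge temperature is below 35 °C. (d) remains available.
Exception (e): a current Standing Waiver is held; a current Tier 3 Certificate is held — every condition holds. But: (l) is engaged — the registered capacity is 560 units, meeting the 560 units threshold. Exception (e) does not apply.

No — exception (d) applies; Lars's facility is not required to obtain a discharge permit.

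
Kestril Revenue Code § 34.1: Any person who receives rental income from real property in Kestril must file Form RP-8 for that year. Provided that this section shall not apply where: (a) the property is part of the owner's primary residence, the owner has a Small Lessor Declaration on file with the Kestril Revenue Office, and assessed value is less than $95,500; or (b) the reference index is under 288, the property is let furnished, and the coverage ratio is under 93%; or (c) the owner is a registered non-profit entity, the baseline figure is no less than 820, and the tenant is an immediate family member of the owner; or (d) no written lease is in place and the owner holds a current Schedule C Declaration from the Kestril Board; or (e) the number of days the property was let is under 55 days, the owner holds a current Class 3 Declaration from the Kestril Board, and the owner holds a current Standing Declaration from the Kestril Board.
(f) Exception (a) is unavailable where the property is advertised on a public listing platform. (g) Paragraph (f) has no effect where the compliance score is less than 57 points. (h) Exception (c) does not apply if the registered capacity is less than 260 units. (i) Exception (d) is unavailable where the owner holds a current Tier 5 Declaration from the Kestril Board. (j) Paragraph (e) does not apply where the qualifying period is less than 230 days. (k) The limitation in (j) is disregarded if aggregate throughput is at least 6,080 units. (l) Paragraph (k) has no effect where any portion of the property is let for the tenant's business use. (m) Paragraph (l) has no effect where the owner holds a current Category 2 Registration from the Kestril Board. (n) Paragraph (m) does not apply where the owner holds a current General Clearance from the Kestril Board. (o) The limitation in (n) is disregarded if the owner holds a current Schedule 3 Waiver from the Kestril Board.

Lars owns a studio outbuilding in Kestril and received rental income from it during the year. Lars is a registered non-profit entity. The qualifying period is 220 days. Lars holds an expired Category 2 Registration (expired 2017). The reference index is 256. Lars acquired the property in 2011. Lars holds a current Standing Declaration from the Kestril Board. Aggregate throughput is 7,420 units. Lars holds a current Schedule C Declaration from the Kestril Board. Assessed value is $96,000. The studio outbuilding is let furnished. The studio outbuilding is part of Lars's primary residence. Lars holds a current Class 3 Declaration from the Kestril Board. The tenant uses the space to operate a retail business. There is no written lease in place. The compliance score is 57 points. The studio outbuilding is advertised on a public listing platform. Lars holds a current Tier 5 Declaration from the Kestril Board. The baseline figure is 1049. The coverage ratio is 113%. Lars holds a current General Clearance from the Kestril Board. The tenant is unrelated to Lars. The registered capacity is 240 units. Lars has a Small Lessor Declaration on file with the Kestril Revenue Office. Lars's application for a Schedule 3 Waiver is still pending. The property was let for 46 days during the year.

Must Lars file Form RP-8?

Yes — Lars must file Form RP-8.

Exception (a) fails — assessed value is $96,000, not less than $95,500.
Exception (b) requires that the coverage ratio is under 93%; but the coverage ratio is 113%, not under 93%, so (b) is unavailable.
Exception (c) does not apply: the tenant is unrelated to the owner.
Exception (d)'s conditions are all satisfied: there is no written lease; a current Schedule C Declaration is held. Turning to paragraph (i): (i) is engaged — a current Tier 5 Declaration is held. So (d) is unavailable.
Exception (e) is satisfied on its face — the number of days the property was let is 46 days, under the 55 days limit; a current Class 3 Declaration is held; a current Standing Declaration is held. However, paragraphs (j)–(o) must be considered: (j) operates against (e): the qualifying period is 220 days, less than the 230 days limit. (k) would limit (j) — aggregate throughput is 7,420 units, meeting the 6,080 units threshold — but (l) sets (k) aside: (l) is engaged — the space is let for business use. (m), which would lift (l), is not engaged — no current Category 2 Registration is held. Exception (e) does not apply.
None of the exceptions is available; § 34.1 applies in full.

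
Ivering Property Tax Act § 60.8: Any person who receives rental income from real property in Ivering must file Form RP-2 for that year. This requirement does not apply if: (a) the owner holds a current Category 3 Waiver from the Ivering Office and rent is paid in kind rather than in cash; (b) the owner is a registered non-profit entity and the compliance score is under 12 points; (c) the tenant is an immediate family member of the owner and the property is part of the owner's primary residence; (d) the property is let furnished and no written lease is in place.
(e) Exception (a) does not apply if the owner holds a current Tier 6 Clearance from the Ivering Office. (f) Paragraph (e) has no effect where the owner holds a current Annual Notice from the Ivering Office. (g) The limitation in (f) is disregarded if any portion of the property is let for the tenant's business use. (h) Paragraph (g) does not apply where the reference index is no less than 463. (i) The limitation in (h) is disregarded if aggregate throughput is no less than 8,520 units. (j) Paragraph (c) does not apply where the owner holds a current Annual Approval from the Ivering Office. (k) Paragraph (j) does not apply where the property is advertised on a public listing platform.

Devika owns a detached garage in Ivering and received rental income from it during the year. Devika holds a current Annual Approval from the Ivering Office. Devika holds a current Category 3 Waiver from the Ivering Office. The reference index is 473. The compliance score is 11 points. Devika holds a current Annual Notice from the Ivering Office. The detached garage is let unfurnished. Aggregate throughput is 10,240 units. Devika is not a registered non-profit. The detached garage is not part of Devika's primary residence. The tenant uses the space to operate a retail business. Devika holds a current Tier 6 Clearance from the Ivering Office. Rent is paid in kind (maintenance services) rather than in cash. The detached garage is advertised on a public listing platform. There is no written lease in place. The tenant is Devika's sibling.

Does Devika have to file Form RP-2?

Exception (a): a current Category 3 Waiver is held; rent is paid in kind — every condition holds. However, paragraphs (e)–(i) must be considered: (e) operates against (a): a current Tier 6 Clearance is held. (f) would limit (e) — a current Annual Notice is held — but (g) sets (f) aside: (g) operates — the space is let for business use. (h) is triggered (the reference index is 473, meeting the 463 threshold), but is displaced by (i): (i) operates against (h): aggregate throughput is 10,240 units, meeting the 8,520 units threshold. (a) is therefore removed.
Exception (b) requires that the owner is a registered non-profit entity; but Devika is not a registered non-profit, so (b) is unavailable.
Exception (c) fails — the detached garage is not part of the primary residence.
Exception (d) does not apply: the property is let unfurnished.
Every exception is unavailable, so the rule governs.

Yes — Devika must file Form RP-2.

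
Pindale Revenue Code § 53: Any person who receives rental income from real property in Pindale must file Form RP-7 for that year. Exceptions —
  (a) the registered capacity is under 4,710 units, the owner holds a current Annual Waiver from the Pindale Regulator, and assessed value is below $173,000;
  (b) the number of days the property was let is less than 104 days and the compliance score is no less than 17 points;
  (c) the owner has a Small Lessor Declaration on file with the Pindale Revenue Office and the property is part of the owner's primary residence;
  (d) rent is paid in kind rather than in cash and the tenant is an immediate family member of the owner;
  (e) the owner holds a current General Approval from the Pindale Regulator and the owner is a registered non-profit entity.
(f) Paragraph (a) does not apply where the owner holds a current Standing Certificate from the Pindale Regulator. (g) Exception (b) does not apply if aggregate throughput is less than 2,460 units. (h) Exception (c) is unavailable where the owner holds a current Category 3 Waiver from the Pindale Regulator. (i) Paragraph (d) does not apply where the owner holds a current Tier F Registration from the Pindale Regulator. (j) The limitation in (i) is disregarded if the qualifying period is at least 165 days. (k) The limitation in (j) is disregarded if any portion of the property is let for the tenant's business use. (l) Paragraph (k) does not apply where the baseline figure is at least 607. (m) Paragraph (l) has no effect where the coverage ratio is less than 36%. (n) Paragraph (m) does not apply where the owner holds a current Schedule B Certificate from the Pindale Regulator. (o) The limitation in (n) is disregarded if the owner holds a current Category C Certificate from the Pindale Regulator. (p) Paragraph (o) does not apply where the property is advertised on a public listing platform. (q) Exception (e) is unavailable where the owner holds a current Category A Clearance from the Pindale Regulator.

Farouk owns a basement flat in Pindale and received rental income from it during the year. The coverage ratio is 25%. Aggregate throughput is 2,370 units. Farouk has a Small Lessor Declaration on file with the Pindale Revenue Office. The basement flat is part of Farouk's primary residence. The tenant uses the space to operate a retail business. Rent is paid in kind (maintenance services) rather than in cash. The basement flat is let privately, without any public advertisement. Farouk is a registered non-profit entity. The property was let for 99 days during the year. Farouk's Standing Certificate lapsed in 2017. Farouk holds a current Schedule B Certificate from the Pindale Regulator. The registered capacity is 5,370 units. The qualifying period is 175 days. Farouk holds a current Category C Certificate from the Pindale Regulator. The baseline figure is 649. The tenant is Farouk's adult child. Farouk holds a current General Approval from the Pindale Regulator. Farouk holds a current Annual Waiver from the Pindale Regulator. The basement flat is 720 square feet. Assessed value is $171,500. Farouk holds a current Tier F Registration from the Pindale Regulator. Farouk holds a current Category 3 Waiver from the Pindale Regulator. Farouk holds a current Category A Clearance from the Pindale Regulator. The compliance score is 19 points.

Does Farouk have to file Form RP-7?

Yes — Farouk must file Form RP-7.

Exception (a) fails — the registered capacity is 5,370 units, not under 4,710 units.
Exception (b)'s conditions are all satisfied: the number of days the property was let is 99 days, less than the 104 days limit; the compliance score is 19 points, meeting the 17 points threshold. But applying paragraph (g): (g) operates — aggregate throughput is 2,370 units, less than the 2,460 units limit. (b) is therefore removed.
Exception (c): a Small Lessor Declaration is on file; the basement flat is part of the primary residence — every condition holds. However, paragraph (h) must be considered: (h) operates against (c): a current Category 3 Waiver is held. So (c) is unavailable.
All of (d)'s requirements are met (rent is paid in kind; the tenant is an immediate family member). Turning to paragraphs (i)–(p): (i) applies — a current Tier F Registration is held. (j) would limit (i) — the qualifying period is 175 days, meeting the 165 days threshold — but (k) sets (j) aside: (k) operates against (j): the space is let for business use. (l) would limit (k) — the baseline figure is 649, meeting the 607 threshold — but (m) sets (l) aside: (m) operates against (l): the coverage ratio is 25%, less than the 36% limit. (n) would limit (m) — a current Schedule B Certificate is held — but (o) sets (n) aside: (o) applies — a current Category C Certificate is held. (p), which would lift (o), is inapplicable — the property is let privately without advertisement. (d) is therefore removed.
Exception (e): a current General Approval is held; Farouk is a registered non-profit — every condition holds. But: (q) operates against (e): a current Category A Clearance is held. Exception (e) does not apply.
Every exception is unavailable, so the rule governs.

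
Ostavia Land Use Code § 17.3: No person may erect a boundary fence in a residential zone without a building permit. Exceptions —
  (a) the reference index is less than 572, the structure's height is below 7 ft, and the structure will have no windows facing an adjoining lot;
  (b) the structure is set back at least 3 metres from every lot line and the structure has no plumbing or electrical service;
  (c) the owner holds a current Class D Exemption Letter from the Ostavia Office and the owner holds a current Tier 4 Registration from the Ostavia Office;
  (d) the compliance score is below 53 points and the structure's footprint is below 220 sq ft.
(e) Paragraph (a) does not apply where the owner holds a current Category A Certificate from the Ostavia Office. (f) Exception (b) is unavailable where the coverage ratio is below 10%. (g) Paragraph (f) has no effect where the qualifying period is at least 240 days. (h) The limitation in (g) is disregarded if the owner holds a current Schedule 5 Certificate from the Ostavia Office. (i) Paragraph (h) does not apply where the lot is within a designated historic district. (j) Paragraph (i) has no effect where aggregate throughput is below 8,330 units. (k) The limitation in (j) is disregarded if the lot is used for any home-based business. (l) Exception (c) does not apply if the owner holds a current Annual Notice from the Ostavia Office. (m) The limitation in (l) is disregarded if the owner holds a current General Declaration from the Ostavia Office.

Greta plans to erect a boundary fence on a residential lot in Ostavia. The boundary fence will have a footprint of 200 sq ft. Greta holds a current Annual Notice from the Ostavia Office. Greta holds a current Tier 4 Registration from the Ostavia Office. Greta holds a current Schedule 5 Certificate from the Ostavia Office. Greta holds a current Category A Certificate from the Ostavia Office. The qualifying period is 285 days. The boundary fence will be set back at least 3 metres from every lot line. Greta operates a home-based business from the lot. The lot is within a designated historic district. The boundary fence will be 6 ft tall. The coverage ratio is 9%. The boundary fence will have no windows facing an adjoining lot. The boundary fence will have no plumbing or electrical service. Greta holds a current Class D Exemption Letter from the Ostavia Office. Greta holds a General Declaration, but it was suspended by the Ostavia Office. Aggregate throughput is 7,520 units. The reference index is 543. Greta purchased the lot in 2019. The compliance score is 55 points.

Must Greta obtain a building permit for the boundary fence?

No — exception (b) applies; Greta does not need a building permit.

Exception (a)'s conditions are all satisfied: the reference index is 543, less than the 572 limit; the structure's height is 6 ft, below the 7 ft limit; no windows face an adjoining lot. But: (e) operates against (a): a current Category A Certificate is held. (a) is therefore removed.
Exception (b) is satisfied on its face — the setback is at least 3 m on every side; there is no plumbing or electrical service. Applying paragraphs (f)–(k): (f) is engaged (the coverage ratio is 9%, below the 10% limit), but is set aside by (g): (g) is triggered — the qualifying period is 285 days, meeting the 240 days threshold. (h) operates (a current Schedule 5 Certificate is held), but is overridden by (i): (i) is triggered — the lot is in a historic district. (j) would limit (i) — aggregate throughput is 7,520 units, below the 8,330 units limit — but (k) sets (j) aside: (k) is triggered — a home-based business operates on the lot. Exception (b) stands.
Exception (c) is satisfied on its face — a current Class D Exemption Letter is held; a current Tier 4 Registration is held. But applying paragraphs (l)–(m): (l) applies — a current Annual Notice is held. (m), which would lift (l), is not triggered — no current General Declaration is held. So (c) is unavailable.
Exception (d) requires that the compliance score is below 53 points; but the compliance score is 55 points, not below 53 points, so (d) is unavailable.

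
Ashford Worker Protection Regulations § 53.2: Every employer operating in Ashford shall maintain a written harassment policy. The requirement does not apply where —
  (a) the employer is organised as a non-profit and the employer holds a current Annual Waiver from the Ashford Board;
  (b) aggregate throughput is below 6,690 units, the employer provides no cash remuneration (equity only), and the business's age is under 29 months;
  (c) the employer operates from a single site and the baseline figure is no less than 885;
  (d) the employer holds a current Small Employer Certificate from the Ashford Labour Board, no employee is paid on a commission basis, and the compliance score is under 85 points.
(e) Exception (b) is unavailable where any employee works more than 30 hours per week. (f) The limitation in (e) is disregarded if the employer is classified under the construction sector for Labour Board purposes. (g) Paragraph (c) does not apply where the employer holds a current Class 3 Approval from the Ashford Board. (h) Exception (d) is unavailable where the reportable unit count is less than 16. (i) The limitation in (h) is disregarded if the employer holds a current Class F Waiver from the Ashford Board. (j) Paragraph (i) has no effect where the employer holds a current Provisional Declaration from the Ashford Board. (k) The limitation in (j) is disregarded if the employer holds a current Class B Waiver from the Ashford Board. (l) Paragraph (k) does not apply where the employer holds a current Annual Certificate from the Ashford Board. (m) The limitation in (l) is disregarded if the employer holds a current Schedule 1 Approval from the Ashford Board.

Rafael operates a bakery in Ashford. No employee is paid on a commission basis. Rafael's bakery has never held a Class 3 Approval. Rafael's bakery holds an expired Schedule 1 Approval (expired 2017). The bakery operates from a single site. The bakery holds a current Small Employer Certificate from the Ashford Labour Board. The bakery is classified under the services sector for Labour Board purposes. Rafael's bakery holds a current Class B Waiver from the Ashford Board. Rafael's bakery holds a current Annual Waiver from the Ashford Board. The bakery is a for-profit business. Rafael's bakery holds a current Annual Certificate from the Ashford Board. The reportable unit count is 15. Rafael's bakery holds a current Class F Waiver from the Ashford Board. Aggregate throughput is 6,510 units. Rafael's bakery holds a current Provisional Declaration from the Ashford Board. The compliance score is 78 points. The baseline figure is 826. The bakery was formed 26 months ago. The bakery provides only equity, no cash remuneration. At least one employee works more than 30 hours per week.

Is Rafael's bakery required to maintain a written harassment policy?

Exception (a) does not apply: the employer is for-profit.
All of (b)'s requirements are met (aggregate throughput is 6,510 units, below the 6,690 units limit; remuneration is equity-only; the business's age is 26 months, under the 29 months limit). But applying paragraphs (e)–(f): (e) is triggered — at least one employee exceeds 30 hours/week. (f), which would lift (e), is inapplicable — the bakery is classified under the services sector. So (b) is unavailable.
Exception (c) requires that the baseline figure is no less than 885; but the baseline figure is 826, short of 885, so (c) is unavailable.
Exception (d) is satisfied on its face — a current Small Employer Certificate is held; no employee is paid on commission; the compliance score is 78 points, under the 85 points limit. But: (h) operates — the reportable unit count is 15, less than the 16 limit. (i) would limit (h) — a current Class F Waiver is held — but (j) sets (i) aside: (j) operates against (i): a current Provisional Declaration is held. (k) applies (a current Class B Waiver is held), but is set aside by (l): (l) operates against (k): a current Annual Certificate is held. (m) is not engaged (the Schedule 1 Approval is not current), so (l) stands. So (d) is unavailable.
No exception applies. The general rule governs.

Yes — Rafael's bakery must maintain a written harassment policy.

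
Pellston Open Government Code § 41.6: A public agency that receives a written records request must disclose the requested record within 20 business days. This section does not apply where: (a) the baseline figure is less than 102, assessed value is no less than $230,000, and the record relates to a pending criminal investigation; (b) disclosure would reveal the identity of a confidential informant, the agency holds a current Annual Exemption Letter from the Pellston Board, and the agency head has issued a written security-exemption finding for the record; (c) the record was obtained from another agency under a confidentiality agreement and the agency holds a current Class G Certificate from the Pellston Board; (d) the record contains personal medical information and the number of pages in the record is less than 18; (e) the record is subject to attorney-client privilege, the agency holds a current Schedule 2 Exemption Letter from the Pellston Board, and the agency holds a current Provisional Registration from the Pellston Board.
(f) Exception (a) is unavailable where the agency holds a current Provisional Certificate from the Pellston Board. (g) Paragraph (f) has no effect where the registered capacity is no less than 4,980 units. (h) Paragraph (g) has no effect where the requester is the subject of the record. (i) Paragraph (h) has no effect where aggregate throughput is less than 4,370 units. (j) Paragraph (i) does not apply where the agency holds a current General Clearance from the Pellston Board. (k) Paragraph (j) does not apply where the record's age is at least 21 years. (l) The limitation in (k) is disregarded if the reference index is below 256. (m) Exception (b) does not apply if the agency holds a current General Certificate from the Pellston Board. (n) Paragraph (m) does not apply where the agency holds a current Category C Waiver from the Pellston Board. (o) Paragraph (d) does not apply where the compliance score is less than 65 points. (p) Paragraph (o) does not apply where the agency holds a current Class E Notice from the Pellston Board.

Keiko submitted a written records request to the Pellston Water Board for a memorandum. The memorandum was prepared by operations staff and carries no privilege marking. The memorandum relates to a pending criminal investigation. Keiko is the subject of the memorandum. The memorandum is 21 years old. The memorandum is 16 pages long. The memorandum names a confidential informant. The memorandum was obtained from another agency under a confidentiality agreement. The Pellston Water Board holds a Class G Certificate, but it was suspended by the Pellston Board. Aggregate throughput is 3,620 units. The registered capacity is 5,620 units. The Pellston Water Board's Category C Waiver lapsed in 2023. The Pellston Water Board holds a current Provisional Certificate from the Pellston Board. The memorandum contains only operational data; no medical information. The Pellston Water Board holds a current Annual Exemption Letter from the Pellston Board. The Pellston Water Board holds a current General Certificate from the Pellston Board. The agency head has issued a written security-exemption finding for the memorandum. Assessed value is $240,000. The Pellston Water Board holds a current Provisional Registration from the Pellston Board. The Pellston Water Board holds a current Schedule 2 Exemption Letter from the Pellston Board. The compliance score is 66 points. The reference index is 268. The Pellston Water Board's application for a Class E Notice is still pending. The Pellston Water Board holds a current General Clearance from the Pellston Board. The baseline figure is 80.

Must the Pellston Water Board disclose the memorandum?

All of (a)'s requirements are met (the baseline figure is 80, less than the 102 limit; assessed value is $240,000, meeting the $230,000 threshold; the memorandum relates to a pending investigation). Considering the limiting provisions: (f) would limit (a) — a current Provisional Certificate is held — but (g) sets (f) aside: (g) operates — the registered capacity is 5,620 units, meeting the 4,980 units threshold. (h) would limit (g) — Keiko is the subject of the memorandum — but (i) sets (h) aside: (i) operates against (h): aggregate throughput is 3,620 units, less than the 4,370 units limit. (j) applies (a current General Clearance is held), but is set aside by (k): (k) applies — the record's age is 21 years, meeting the 21 years threshold. (l), which would lift (k), is not engaged — the reference index is 268, not below 256. So (a) applies.
Exception (b)'s conditions are all satisfied: the memorandum names a confidential informant; a current Annual Exemption Letter is held; a written security-exemption finding has been issued. But: (m) is triggered — a current General Certificate is held. (n), which would lift (m), is not triggered — no current Category C Waiver is held. Exception (b) does not apply.
Exception (c) requires that the agency holds a current Class G Certificate from the Pellston Board; but no current Class G Certificate is held, so (c) is unavailable.
Exception (d) fails — the memorandum contains only operational data.
Exception (e) fails — the memorandum carries no privilege marking.

No — exception (a) applies; the Pellston Water Board is not required to disclose the memorandum.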